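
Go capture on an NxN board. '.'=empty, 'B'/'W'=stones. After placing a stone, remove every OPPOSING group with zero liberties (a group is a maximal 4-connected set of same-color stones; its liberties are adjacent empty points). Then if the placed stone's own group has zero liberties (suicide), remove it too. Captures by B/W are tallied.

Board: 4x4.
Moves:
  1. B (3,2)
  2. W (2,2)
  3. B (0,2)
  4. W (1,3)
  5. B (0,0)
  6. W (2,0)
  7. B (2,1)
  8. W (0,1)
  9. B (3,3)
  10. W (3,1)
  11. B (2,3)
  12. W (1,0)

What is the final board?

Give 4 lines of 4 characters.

Move 1: B@(3,2) -> caps B=0 W=0
Move 2: W@(2,2) -> caps B=0 W=0
Move 3: B@(0,2) -> caps B=0 W=0
Move 4: W@(1,3) -> caps B=0 W=0
Move 5: B@(0,0) -> caps B=0 W=0
Move 6: W@(2,0) -> caps B=0 W=0
Move 7: B@(2,1) -> caps B=0 W=0
Move 8: W@(0,1) -> caps B=0 W=0
Move 9: B@(3,3) -> caps B=0 W=0
Move 10: W@(3,1) -> caps B=0 W=0
Move 11: B@(2,3) -> caps B=0 W=0
Move 12: W@(1,0) -> caps B=0 W=1

Answer: .WB.
W..W
WBW.
.W..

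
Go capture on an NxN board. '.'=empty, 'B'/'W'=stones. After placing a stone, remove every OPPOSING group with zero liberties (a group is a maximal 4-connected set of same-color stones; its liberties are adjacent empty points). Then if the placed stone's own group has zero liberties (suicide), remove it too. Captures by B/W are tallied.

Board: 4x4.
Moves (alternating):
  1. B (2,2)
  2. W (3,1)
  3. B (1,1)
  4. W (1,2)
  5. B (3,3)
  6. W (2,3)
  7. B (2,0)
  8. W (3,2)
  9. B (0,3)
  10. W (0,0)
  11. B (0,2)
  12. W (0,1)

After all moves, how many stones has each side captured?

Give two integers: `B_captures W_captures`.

Move 1: B@(2,2) -> caps B=0 W=0
Move 2: W@(3,1) -> caps B=0 W=0
Move 3: B@(1,1) -> caps B=0 W=0
Move 4: W@(1,2) -> caps B=0 W=0
Move 5: B@(3,3) -> caps B=0 W=0
Move 6: W@(2,3) -> caps B=0 W=0
Move 7: B@(2,0) -> caps B=0 W=0
Move 8: W@(3,2) -> caps B=0 W=1
Move 9: B@(0,3) -> caps B=0 W=1
Move 10: W@(0,0) -> caps B=0 W=1
Move 11: B@(0,2) -> caps B=0 W=1
Move 12: W@(0,1) -> caps B=0 W=1

Answer: 0 1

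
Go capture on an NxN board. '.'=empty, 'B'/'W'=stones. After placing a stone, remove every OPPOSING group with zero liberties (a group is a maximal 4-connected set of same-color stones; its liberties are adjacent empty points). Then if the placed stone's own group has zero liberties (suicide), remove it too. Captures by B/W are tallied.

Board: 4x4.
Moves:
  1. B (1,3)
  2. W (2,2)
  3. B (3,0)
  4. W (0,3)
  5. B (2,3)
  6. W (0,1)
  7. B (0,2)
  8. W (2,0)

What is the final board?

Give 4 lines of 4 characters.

Answer: .WB.
...B
W.WB
B...

Derivation:
Move 1: B@(1,3) -> caps B=0 W=0
Move 2: W@(2,2) -> caps B=0 W=0
Move 3: B@(3,0) -> caps B=0 W=0
Move 4: W@(0,3) -> caps B=0 W=0
Move 5: B@(2,3) -> caps B=0 W=0
Move 6: W@(0,1) -> caps B=0 W=0
Move 7: B@(0,2) -> caps B=1 W=0
Move 8: W@(2,0) -> caps B=1 W=0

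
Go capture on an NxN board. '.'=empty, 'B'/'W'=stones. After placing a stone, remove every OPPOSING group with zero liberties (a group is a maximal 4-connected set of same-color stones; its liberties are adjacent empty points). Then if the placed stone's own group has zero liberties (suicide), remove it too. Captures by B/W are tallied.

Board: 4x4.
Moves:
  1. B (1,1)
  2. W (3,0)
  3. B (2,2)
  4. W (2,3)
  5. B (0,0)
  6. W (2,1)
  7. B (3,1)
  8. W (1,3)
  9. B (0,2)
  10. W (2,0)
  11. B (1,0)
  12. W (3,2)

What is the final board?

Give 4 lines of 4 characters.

Answer: B.B.
BB.W
..BW
.BW.

Derivation:
Move 1: B@(1,1) -> caps B=0 W=0
Move 2: W@(3,0) -> caps B=0 W=0
Move 3: B@(2,2) -> caps B=0 W=0
Move 4: W@(2,3) -> caps B=0 W=0
Move 5: B@(0,0) -> caps B=0 W=0
Move 6: W@(2,1) -> caps B=0 W=0
Move 7: B@(3,1) -> caps B=0 W=0
Move 8: W@(1,3) -> caps B=0 W=0
Move 9: B@(0,2) -> caps B=0 W=0
Move 10: W@(2,0) -> caps B=0 W=0
Move 11: B@(1,0) -> caps B=3 W=0
Move 12: W@(3,2) -> caps B=3 W=0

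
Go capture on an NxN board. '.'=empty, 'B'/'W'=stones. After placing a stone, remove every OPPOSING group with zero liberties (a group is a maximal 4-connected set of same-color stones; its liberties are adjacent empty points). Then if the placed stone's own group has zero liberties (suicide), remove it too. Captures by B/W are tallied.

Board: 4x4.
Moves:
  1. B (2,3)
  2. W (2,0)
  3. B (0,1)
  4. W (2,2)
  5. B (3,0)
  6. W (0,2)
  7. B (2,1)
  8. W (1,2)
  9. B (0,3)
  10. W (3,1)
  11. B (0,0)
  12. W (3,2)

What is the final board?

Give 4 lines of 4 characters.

Answer: BBWB
..W.
WBWB
.WW.

Derivation:
Move 1: B@(2,3) -> caps B=0 W=0
Move 2: W@(2,0) -> caps B=0 W=0
Move 3: B@(0,1) -> caps B=0 W=0
Move 4: W@(2,2) -> caps B=0 W=0
Move 5: B@(3,0) -> caps B=0 W=0
Move 6: W@(0,2) -> caps B=0 W=0
Move 7: B@(2,1) -> caps B=0 W=0
Move 8: W@(1,2) -> caps B=0 W=0
Move 9: B@(0,3) -> caps B=0 W=0
Move 10: W@(3,1) -> caps B=0 W=1
Move 11: B@(0,0) -> caps B=0 W=1
Move 12: W@(3,2) -> caps B=0 W=1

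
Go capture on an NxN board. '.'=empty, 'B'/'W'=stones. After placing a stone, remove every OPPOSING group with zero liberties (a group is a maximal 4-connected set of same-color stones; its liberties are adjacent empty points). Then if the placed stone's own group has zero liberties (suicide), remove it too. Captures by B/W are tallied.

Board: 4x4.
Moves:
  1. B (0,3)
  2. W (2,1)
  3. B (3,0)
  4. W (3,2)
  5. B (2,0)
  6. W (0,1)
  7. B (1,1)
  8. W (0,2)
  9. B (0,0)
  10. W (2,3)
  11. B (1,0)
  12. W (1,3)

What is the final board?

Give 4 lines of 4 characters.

Answer: BWW.
BB.W
BW.W
B.W.

Derivation:
Move 1: B@(0,3) -> caps B=0 W=0
Move 2: W@(2,1) -> caps B=0 W=0
Move 3: B@(3,0) -> caps B=0 W=0
Move 4: W@(3,2) -> caps B=0 W=0
Move 5: B@(2,0) -> caps B=0 W=0
Move 6: W@(0,1) -> caps B=0 W=0
Move 7: B@(1,1) -> caps B=0 W=0
Move 8: W@(0,2) -> caps B=0 W=0
Move 9: B@(0,0) -> caps B=0 W=0
Move 10: W@(2,3) -> caps B=0 W=0
Move 11: B@(1,0) -> caps B=0 W=0
Move 12: W@(1,3) -> caps B=0 W=1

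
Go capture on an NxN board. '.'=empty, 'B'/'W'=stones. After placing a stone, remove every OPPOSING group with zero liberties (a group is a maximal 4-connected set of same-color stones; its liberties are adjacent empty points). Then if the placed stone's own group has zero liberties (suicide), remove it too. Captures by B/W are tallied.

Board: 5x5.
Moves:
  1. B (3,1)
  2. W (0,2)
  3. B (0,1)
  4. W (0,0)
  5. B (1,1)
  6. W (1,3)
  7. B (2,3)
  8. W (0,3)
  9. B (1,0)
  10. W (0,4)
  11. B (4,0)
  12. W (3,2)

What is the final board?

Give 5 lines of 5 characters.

Answer: .BWWW
BB.W.
...B.
.BW..
B....

Derivation:
Move 1: B@(3,1) -> caps B=0 W=0
Move 2: W@(0,2) -> caps B=0 W=0
Move 3: B@(0,1) -> caps B=0 W=0
Move 4: W@(0,0) -> caps B=0 W=0
Move 5: B@(1,1) -> caps B=0 W=0
Move 6: W@(1,3) -> caps B=0 W=0
Move 7: B@(2,3) -> caps B=0 W=0
Move 8: W@(0,3) -> caps B=0 W=0
Move 9: B@(1,0) -> caps B=1 W=0
Move 10: W@(0,4) -> caps B=1 W=0
Move 11: B@(4,0) -> caps B=1 W=0
Move 12: W@(3,2) -> caps B=1 W=0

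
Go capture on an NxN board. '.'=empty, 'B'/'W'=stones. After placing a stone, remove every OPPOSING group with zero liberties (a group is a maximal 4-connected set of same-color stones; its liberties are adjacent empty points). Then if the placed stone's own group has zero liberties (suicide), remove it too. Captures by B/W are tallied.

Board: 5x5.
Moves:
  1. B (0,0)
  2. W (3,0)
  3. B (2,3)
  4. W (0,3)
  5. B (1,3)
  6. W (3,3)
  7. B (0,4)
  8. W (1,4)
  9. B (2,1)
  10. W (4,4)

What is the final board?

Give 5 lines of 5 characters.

Move 1: B@(0,0) -> caps B=0 W=0
Move 2: W@(3,0) -> caps B=0 W=0
Move 3: B@(2,3) -> caps B=0 W=0
Move 4: W@(0,3) -> caps B=0 W=0
Move 5: B@(1,3) -> caps B=0 W=0
Move 6: W@(3,3) -> caps B=0 W=0
Move 7: B@(0,4) -> caps B=0 W=0
Move 8: W@(1,4) -> caps B=0 W=1
Move 9: B@(2,1) -> caps B=0 W=1
Move 10: W@(4,4) -> caps B=0 W=1

Answer: B..W.
...BW
.B.B.
W..W.
....W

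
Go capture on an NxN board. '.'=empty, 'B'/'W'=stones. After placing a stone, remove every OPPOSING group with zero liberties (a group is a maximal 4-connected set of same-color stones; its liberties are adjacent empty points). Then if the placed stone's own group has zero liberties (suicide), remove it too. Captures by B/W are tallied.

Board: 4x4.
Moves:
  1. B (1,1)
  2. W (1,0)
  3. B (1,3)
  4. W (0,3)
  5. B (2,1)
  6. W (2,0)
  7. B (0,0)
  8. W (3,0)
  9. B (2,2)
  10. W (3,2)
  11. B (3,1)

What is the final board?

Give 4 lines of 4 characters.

Move 1: B@(1,1) -> caps B=0 W=0
Move 2: W@(1,0) -> caps B=0 W=0
Move 3: B@(1,3) -> caps B=0 W=0
Move 4: W@(0,3) -> caps B=0 W=0
Move 5: B@(2,1) -> caps B=0 W=0
Move 6: W@(2,0) -> caps B=0 W=0
Move 7: B@(0,0) -> caps B=0 W=0
Move 8: W@(3,0) -> caps B=0 W=0
Move 9: B@(2,2) -> caps B=0 W=0
Move 10: W@(3,2) -> caps B=0 W=0
Move 11: B@(3,1) -> caps B=3 W=0

Answer: B..W
.B.B
.BB.
.BW.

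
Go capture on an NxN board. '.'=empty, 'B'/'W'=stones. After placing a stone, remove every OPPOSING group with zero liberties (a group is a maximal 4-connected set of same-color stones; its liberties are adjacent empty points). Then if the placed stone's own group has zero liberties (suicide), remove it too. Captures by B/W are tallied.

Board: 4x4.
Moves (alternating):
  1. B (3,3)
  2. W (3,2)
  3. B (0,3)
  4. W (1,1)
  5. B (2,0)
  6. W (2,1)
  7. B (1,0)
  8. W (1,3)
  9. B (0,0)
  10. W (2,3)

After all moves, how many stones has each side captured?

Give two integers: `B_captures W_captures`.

Answer: 0 1

Derivation:
Move 1: B@(3,3) -> caps B=0 W=0
Move 2: W@(3,2) -> caps B=0 W=0
Move 3: B@(0,3) -> caps B=0 W=0
Move 4: W@(1,1) -> caps B=0 W=0
Move 5: B@(2,0) -> caps B=0 W=0
Move 6: W@(2,1) -> caps B=0 W=0
Move 7: B@(1,0) -> caps B=0 W=0
Move 8: W@(1,3) -> caps B=0 W=0
Move 9: B@(0,0) -> caps B=0 W=0
Move 10: W@(2,3) -> caps B=0 W=1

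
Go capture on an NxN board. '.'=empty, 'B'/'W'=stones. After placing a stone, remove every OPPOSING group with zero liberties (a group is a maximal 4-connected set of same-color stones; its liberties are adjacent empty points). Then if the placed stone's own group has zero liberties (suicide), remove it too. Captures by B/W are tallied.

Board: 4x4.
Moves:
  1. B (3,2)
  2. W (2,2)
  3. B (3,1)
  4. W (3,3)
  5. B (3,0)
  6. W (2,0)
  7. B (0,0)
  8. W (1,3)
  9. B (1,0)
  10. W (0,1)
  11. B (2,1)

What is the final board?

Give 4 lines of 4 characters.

Move 1: B@(3,2) -> caps B=0 W=0
Move 2: W@(2,2) -> caps B=0 W=0
Move 3: B@(3,1) -> caps B=0 W=0
Move 4: W@(3,3) -> caps B=0 W=0
Move 5: B@(3,0) -> caps B=0 W=0
Move 6: W@(2,0) -> caps B=0 W=0
Move 7: B@(0,0) -> caps B=0 W=0
Move 8: W@(1,3) -> caps B=0 W=0
Move 9: B@(1,0) -> caps B=0 W=0
Move 10: W@(0,1) -> caps B=0 W=0
Move 11: B@(2,1) -> caps B=1 W=0

Answer: BW..
B..W
.BW.
BBBW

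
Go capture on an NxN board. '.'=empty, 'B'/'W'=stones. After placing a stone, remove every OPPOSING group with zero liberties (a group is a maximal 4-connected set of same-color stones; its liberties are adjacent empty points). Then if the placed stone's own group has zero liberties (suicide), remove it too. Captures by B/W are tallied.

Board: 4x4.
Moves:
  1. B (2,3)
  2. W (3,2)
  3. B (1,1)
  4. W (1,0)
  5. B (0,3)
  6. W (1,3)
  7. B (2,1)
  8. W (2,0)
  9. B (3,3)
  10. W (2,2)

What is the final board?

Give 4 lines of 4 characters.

Move 1: B@(2,3) -> caps B=0 W=0
Move 2: W@(3,2) -> caps B=0 W=0
Move 3: B@(1,1) -> caps B=0 W=0
Move 4: W@(1,0) -> caps B=0 W=0
Move 5: B@(0,3) -> caps B=0 W=0
Move 6: W@(1,3) -> caps B=0 W=0
Move 7: B@(2,1) -> caps B=0 W=0
Move 8: W@(2,0) -> caps B=0 W=0
Move 9: B@(3,3) -> caps B=0 W=0
Move 10: W@(2,2) -> caps B=0 W=2

Answer: ...B
WB.W
WBW.
..W.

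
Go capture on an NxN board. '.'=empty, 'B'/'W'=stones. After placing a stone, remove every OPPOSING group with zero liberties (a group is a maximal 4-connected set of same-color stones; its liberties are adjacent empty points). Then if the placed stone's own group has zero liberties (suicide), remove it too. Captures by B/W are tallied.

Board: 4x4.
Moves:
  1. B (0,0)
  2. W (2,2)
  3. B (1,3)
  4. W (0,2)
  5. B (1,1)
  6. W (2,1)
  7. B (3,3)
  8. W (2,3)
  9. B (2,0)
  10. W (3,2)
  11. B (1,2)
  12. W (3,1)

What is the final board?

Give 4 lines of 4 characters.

Move 1: B@(0,0) -> caps B=0 W=0
Move 2: W@(2,2) -> caps B=0 W=0
Move 3: B@(1,3) -> caps B=0 W=0
Move 4: W@(0,2) -> caps B=0 W=0
Move 5: B@(1,1) -> caps B=0 W=0
Move 6: W@(2,1) -> caps B=0 W=0
Move 7: B@(3,3) -> caps B=0 W=0
Move 8: W@(2,3) -> caps B=0 W=0
Move 9: B@(2,0) -> caps B=0 W=0
Move 10: W@(3,2) -> caps B=0 W=1
Move 11: B@(1,2) -> caps B=0 W=1
Move 12: W@(3,1) -> caps B=0 W=1

Answer: B.W.
.BBB
BWWW
.WW.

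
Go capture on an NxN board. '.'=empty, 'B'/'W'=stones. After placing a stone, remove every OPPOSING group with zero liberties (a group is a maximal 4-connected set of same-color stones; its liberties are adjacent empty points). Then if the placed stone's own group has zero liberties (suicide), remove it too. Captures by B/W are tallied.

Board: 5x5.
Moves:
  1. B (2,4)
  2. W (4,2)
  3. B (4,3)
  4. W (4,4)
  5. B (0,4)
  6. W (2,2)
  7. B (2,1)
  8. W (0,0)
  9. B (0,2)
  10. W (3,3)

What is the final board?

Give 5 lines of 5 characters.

Move 1: B@(2,4) -> caps B=0 W=0
Move 2: W@(4,2) -> caps B=0 W=0
Move 3: B@(4,3) -> caps B=0 W=0
Move 4: W@(4,4) -> caps B=0 W=0
Move 5: B@(0,4) -> caps B=0 W=0
Move 6: W@(2,2) -> caps B=0 W=0
Move 7: B@(2,1) -> caps B=0 W=0
Move 8: W@(0,0) -> caps B=0 W=0
Move 9: B@(0,2) -> caps B=0 W=0
Move 10: W@(3,3) -> caps B=0 W=1

Answer: W.B.B
.....
.BW.B
...W.
..W.W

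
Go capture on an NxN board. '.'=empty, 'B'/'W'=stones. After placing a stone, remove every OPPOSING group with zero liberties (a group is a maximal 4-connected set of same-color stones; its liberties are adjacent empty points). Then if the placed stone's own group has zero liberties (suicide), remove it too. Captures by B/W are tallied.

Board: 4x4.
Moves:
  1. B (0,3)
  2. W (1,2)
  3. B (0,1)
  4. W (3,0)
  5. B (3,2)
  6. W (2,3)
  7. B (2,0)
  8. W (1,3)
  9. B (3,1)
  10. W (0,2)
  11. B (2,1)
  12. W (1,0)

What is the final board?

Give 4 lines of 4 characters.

Move 1: B@(0,3) -> caps B=0 W=0
Move 2: W@(1,2) -> caps B=0 W=0
Move 3: B@(0,1) -> caps B=0 W=0
Move 4: W@(3,0) -> caps B=0 W=0
Move 5: B@(3,2) -> caps B=0 W=0
Move 6: W@(2,3) -> caps B=0 W=0
Move 7: B@(2,0) -> caps B=0 W=0
Move 8: W@(1,3) -> caps B=0 W=0
Move 9: B@(3,1) -> caps B=1 W=0
Move 10: W@(0,2) -> caps B=1 W=1
Move 11: B@(2,1) -> caps B=1 W=1
Move 12: W@(1,0) -> caps B=1 W=1

Answer: .BW.
W.WW
BB.W
.BB.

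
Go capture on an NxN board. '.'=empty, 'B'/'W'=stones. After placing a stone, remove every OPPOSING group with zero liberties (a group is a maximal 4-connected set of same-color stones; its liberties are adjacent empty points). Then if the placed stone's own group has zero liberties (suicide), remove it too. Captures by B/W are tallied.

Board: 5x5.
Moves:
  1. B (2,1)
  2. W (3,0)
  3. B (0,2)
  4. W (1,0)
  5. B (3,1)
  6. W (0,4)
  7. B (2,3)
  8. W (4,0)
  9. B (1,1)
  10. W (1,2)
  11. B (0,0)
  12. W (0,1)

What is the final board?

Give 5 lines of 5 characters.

Move 1: B@(2,1) -> caps B=0 W=0
Move 2: W@(3,0) -> caps B=0 W=0
Move 3: B@(0,2) -> caps B=0 W=0
Move 4: W@(1,0) -> caps B=0 W=0
Move 5: B@(3,1) -> caps B=0 W=0
Move 6: W@(0,4) -> caps B=0 W=0
Move 7: B@(2,3) -> caps B=0 W=0
Move 8: W@(4,0) -> caps B=0 W=0
Move 9: B@(1,1) -> caps B=0 W=0
Move 10: W@(1,2) -> caps B=0 W=0
Move 11: B@(0,0) -> caps B=0 W=0
Move 12: W@(0,1) -> caps B=0 W=1

Answer: .WB.W
WBW..
.B.B.
WB...
W....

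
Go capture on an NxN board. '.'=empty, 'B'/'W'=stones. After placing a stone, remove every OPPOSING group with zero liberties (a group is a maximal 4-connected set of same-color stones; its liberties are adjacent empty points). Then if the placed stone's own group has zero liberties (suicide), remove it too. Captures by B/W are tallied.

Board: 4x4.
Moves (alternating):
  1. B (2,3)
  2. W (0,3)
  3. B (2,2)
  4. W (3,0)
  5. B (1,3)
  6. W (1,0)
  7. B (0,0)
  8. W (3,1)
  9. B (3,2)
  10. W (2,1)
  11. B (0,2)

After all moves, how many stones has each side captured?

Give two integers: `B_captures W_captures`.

Answer: 1 0

Derivation:
Move 1: B@(2,3) -> caps B=0 W=0
Move 2: W@(0,3) -> caps B=0 W=0
Move 3: B@(2,2) -> caps B=0 W=0
Move 4: W@(3,0) -> caps B=0 W=0
Move 5: B@(1,3) -> caps B=0 W=0
Move 6: W@(1,0) -> caps B=0 W=0
Move 7: B@(0,0) -> caps B=0 W=0
Move 8: W@(3,1) -> caps B=0 W=0
Move 9: B@(3,2) -> caps B=0 W=0
Move 10: W@(2,1) -> caps B=0 W=0
Move 11: B@(0,2) -> caps B=1 W=0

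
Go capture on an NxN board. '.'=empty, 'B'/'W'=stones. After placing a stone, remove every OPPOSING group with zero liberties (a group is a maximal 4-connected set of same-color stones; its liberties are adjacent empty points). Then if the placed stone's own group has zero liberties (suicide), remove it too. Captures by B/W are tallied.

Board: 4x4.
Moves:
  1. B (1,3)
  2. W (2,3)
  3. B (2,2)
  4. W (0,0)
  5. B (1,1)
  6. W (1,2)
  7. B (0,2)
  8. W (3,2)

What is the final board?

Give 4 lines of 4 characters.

Move 1: B@(1,3) -> caps B=0 W=0
Move 2: W@(2,3) -> caps B=0 W=0
Move 3: B@(2,2) -> caps B=0 W=0
Move 4: W@(0,0) -> caps B=0 W=0
Move 5: B@(1,1) -> caps B=0 W=0
Move 6: W@(1,2) -> caps B=0 W=0
Move 7: B@(0,2) -> caps B=1 W=0
Move 8: W@(3,2) -> caps B=1 W=0

Answer: W.B.
.B.B
..BW
..W.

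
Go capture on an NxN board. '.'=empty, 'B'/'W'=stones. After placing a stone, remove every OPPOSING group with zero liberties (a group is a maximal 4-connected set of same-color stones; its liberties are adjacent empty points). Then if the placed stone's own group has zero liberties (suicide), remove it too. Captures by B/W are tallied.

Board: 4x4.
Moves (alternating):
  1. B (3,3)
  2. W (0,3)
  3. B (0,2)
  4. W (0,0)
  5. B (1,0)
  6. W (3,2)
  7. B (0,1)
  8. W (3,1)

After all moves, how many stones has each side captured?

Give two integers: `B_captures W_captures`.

Answer: 1 0

Derivation:
Move 1: B@(3,3) -> caps B=0 W=0
Move 2: W@(0,3) -> caps B=0 W=0
Move 3: B@(0,2) -> caps B=0 W=0
Move 4: W@(0,0) -> caps B=0 W=0
Move 5: B@(1,0) -> caps B=0 W=0
Move 6: W@(3,2) -> caps B=0 W=0
Move 7: B@(0,1) -> caps B=1 W=0
Move 8: W@(3,1) -> caps B=1 W=0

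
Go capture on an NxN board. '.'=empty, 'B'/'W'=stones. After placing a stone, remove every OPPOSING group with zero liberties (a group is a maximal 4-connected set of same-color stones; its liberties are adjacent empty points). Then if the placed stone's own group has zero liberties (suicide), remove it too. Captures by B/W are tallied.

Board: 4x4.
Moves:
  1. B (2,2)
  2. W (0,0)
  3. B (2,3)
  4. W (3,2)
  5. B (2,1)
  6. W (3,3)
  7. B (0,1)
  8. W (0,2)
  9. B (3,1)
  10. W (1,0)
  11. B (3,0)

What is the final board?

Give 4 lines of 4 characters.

Answer: WBW.
W...
.BBB
BB..

Derivation:
Move 1: B@(2,2) -> caps B=0 W=0
Move 2: W@(0,0) -> caps B=0 W=0
Move 3: B@(2,3) -> caps B=0 W=0
Move 4: W@(3,2) -> caps B=0 W=0
Move 5: B@(2,1) -> caps B=0 W=0
Move 6: W@(3,3) -> caps B=0 W=0
Move 7: B@(0,1) -> caps B=0 W=0
Move 8: W@(0,2) -> caps B=0 W=0
Move 9: B@(3,1) -> caps B=2 W=0
Move 10: W@(1,0) -> caps B=2 W=0
Move 11: B@(3,0) -> caps B=2 W=0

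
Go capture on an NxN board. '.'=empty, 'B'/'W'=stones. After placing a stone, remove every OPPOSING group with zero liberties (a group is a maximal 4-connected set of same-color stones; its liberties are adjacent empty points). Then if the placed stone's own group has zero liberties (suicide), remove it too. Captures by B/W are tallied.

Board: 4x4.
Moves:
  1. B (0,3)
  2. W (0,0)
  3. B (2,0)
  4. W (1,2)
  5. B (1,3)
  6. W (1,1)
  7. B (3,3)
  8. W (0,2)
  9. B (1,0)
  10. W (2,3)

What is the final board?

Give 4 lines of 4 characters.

Answer: W.W.
BWW.
B..W
...B

Derivation:
Move 1: B@(0,3) -> caps B=0 W=0
Move 2: W@(0,0) -> caps B=0 W=0
Move 3: B@(2,0) -> caps B=0 W=0
Move 4: W@(1,2) -> caps B=0 W=0
Move 5: B@(1,3) -> caps B=0 W=0
Move 6: W@(1,1) -> caps B=0 W=0
Move 7: B@(3,3) -> caps B=0 W=0
Move 8: W@(0,2) -> caps B=0 W=0
Move 9: B@(1,0) -> caps B=0 W=0
Move 10: W@(2,3) -> caps B=0 W=2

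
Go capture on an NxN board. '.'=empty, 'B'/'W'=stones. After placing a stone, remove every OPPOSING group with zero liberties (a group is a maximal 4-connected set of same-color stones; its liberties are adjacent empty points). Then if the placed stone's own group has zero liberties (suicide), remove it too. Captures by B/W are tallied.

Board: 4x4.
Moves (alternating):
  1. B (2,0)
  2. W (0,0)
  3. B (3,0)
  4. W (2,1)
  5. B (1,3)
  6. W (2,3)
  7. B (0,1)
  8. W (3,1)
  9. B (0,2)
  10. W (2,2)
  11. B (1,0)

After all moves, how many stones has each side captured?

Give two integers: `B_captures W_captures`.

Answer: 1 0

Derivation:
Move 1: B@(2,0) -> caps B=0 W=0
Move 2: W@(0,0) -> caps B=0 W=0
Move 3: B@(3,0) -> caps B=0 W=0
Move 4: W@(2,1) -> caps B=0 W=0
Move 5: B@(1,3) -> caps B=0 W=0
Move 6: W@(2,3) -> caps B=0 W=0
Move 7: B@(0,1) -> caps B=0 W=0
Move 8: W@(3,1) -> caps B=0 W=0
Move 9: B@(0,2) -> caps B=0 W=0
Move 10: W@(2,2) -> caps B=0 W=0
Move 11: B@(1,0) -> caps B=1 W=0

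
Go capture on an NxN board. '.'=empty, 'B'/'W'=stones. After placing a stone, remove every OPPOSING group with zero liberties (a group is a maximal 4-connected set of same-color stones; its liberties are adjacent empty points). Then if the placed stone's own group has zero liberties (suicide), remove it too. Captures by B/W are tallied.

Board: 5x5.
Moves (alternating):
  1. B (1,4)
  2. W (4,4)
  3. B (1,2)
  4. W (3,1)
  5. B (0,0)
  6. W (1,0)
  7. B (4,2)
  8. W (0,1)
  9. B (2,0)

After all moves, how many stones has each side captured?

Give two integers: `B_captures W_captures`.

Answer: 0 1

Derivation:
Move 1: B@(1,4) -> caps B=0 W=0
Move 2: W@(4,4) -> caps B=0 W=0
Move 3: B@(1,2) -> caps B=0 W=0
Move 4: W@(3,1) -> caps B=0 W=0
Move 5: B@(0,0) -> caps B=0 W=0
Move 6: W@(1,0) -> caps B=0 W=0
Move 7: B@(4,2) -> caps B=0 W=0
Move 8: W@(0,1) -> caps B=0 W=1
Move 9: B@(2,0) -> caps B=0 W=1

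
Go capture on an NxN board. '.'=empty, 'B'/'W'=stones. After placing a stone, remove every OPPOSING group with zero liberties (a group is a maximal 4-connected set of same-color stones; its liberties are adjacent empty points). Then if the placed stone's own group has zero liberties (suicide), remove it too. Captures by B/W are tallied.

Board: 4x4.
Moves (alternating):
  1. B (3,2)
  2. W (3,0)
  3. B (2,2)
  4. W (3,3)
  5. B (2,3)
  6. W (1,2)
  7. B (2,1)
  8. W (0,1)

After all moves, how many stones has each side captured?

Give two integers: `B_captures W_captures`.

Move 1: B@(3,2) -> caps B=0 W=0
Move 2: W@(3,0) -> caps B=0 W=0
Move 3: B@(2,2) -> caps B=0 W=0
Move 4: W@(3,3) -> caps B=0 W=0
Move 5: B@(2,3) -> caps B=1 W=0
Move 6: W@(1,2) -> caps B=1 W=0
Move 7: B@(2,1) -> caps B=1 W=0
Move 8: W@(0,1) -> caps B=1 W=0

Answer: 1 0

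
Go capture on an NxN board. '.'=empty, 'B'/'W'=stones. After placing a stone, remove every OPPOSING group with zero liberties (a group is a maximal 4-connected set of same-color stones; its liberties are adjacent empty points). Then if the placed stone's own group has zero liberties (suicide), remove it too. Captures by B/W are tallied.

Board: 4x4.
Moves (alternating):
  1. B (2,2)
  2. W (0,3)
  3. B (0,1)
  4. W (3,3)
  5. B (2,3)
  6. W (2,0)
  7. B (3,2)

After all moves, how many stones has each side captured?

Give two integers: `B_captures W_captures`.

Answer: 1 0

Derivation:
Move 1: B@(2,2) -> caps B=0 W=0
Move 2: W@(0,3) -> caps B=0 W=0
Move 3: B@(0,1) -> caps B=0 W=0
Move 4: W@(3,3) -> caps B=0 W=0
Move 5: B@(2,3) -> caps B=0 W=0
Move 6: W@(2,0) -> caps B=0 W=0
Move 7: B@(3,2) -> caps B=1 W=0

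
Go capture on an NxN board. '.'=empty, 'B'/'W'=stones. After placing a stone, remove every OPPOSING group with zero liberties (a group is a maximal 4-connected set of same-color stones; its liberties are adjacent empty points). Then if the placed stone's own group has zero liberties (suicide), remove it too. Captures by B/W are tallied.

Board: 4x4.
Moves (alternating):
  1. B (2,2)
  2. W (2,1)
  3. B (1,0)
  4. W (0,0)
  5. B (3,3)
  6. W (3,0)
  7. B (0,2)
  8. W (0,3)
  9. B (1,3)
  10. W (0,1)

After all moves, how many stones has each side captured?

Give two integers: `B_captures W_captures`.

Answer: 1 0

Derivation:
Move 1: B@(2,2) -> caps B=0 W=0
Move 2: W@(2,1) -> caps B=0 W=0
Move 3: B@(1,0) -> caps B=0 W=0
Move 4: W@(0,0) -> caps B=0 W=0
Move 5: B@(3,3) -> caps B=0 W=0
Move 6: W@(3,0) -> caps B=0 W=0
Move 7: B@(0,2) -> caps B=0 W=0
Move 8: W@(0,3) -> caps B=0 W=0
Move 9: B@(1,3) -> caps B=1 W=0
Move 10: W@(0,1) -> caps B=1 W=0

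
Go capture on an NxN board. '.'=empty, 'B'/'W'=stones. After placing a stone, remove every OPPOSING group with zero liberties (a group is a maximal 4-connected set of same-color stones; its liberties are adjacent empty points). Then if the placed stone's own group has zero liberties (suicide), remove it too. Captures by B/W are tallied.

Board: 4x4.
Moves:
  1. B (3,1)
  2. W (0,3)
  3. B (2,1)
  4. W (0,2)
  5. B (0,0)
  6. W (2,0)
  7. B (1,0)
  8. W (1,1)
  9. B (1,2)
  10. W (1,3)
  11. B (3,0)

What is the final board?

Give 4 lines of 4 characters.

Answer: B.WW
BWBW
.B..
BB..

Derivation:
Move 1: B@(3,1) -> caps B=0 W=0
Move 2: W@(0,3) -> caps B=0 W=0
Move 3: B@(2,1) -> caps B=0 W=0
Move 4: W@(0,2) -> caps B=0 W=0
Move 5: B@(0,0) -> caps B=0 W=0
Move 6: W@(2,0) -> caps B=0 W=0
Move 7: B@(1,0) -> caps B=0 W=0
Move 8: W@(1,1) -> caps B=0 W=0
Move 9: B@(1,2) -> caps B=0 W=0
Move 10: W@(1,3) -> caps B=0 W=0
Move 11: B@(3,0) -> caps B=1 W=0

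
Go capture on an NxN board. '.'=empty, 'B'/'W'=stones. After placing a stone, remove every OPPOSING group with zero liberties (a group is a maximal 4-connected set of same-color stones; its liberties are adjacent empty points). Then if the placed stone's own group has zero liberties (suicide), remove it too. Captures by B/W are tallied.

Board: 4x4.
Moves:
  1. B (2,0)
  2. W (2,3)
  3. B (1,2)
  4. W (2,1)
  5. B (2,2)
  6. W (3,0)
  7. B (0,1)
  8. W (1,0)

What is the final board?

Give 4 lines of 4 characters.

Answer: .B..
W.B.
.WBW
W...

Derivation:
Move 1: B@(2,0) -> caps B=0 W=0
Move 2: W@(2,3) -> caps B=0 W=0
Move 3: B@(1,2) -> caps B=0 W=0
Move 4: W@(2,1) -> caps B=0 W=0
Move 5: B@(2,2) -> caps B=0 W=0
Move 6: W@(3,0) -> caps B=0 W=0
Move 7: B@(0,1) -> caps B=0 W=0
Move 8: W@(1,0) -> caps B=0 W=1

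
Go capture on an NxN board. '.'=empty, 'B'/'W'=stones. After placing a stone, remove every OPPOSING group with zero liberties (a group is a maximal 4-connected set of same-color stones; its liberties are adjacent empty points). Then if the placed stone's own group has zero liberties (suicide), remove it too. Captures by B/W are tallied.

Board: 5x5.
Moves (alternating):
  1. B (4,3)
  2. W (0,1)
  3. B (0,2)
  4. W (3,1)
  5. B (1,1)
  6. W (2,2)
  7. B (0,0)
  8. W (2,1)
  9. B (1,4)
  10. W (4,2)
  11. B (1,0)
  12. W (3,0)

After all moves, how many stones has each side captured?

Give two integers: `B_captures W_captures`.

Answer: 1 0

Derivation:
Move 1: B@(4,3) -> caps B=0 W=0
Move 2: W@(0,1) -> caps B=0 W=0
Move 3: B@(0,2) -> caps B=0 W=0
Move 4: W@(3,1) -> caps B=0 W=0
Move 5: B@(1,1) -> caps B=0 W=0
Move 6: W@(2,2) -> caps B=0 W=0
Move 7: B@(0,0) -> caps B=1 W=0
Move 8: W@(2,1) -> caps B=1 W=0
Move 9: B@(1,4) -> caps B=1 W=0
Move 10: W@(4,2) -> caps B=1 W=0
Move 11: B@(1,0) -> caps B=1 W=0
Move 12: W@(3,0) -> caps B=1 W=0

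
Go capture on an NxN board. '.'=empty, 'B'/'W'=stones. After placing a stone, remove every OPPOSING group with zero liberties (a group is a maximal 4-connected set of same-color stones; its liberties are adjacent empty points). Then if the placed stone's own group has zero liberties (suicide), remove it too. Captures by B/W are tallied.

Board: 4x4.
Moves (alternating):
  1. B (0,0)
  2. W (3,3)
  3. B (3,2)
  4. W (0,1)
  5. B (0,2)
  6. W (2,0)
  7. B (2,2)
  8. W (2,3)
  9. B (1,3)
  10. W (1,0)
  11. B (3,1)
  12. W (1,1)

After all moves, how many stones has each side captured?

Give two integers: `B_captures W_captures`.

Move 1: B@(0,0) -> caps B=0 W=0
Move 2: W@(3,3) -> caps B=0 W=0
Move 3: B@(3,2) -> caps B=0 W=0
Move 4: W@(0,1) -> caps B=0 W=0
Move 5: B@(0,2) -> caps B=0 W=0
Move 6: W@(2,0) -> caps B=0 W=0
Move 7: B@(2,2) -> caps B=0 W=0
Move 8: W@(2,3) -> caps B=0 W=0
Move 9: B@(1,3) -> caps B=2 W=0
Move 10: W@(1,0) -> caps B=2 W=1
Move 11: B@(3,1) -> caps B=2 W=1
Move 12: W@(1,1) -> caps B=2 W=1

Answer: 2 1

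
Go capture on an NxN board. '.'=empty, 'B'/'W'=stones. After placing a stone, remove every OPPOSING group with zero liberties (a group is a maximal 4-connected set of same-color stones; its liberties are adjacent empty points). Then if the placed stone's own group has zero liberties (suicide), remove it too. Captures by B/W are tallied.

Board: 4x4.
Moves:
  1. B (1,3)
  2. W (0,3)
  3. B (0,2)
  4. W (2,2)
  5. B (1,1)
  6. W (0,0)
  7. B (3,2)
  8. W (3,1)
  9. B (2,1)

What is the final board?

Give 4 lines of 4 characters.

Answer: W.B.
.B.B
.BW.
.WB.

Derivation:
Move 1: B@(1,3) -> caps B=0 W=0
Move 2: W@(0,3) -> caps B=0 W=0
Move 3: B@(0,2) -> caps B=1 W=0
Move 4: W@(2,2) -> caps B=1 W=0
Move 5: B@(1,1) -> caps B=1 W=0
Move 6: W@(0,0) -> caps B=1 W=0
Move 7: B@(3,2) -> caps B=1 W=0
Move 8: W@(3,1) -> caps B=1 W=0
Move 9: B@(2,1) -> caps B=1 W=0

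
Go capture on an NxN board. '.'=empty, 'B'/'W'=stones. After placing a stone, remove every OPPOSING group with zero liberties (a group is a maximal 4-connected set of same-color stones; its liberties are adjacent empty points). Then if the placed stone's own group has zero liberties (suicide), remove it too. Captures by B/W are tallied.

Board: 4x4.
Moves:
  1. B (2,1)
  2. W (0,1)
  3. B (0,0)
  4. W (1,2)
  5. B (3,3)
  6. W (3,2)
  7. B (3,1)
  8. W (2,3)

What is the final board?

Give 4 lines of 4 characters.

Move 1: B@(2,1) -> caps B=0 W=0
Move 2: W@(0,1) -> caps B=0 W=0
Move 3: B@(0,0) -> caps B=0 W=0
Move 4: W@(1,2) -> caps B=0 W=0
Move 5: B@(3,3) -> caps B=0 W=0
Move 6: W@(3,2) -> caps B=0 W=0
Move 7: B@(3,1) -> caps B=0 W=0
Move 8: W@(2,3) -> caps B=0 W=1

Answer: BW..
..W.
.B.W
.BW.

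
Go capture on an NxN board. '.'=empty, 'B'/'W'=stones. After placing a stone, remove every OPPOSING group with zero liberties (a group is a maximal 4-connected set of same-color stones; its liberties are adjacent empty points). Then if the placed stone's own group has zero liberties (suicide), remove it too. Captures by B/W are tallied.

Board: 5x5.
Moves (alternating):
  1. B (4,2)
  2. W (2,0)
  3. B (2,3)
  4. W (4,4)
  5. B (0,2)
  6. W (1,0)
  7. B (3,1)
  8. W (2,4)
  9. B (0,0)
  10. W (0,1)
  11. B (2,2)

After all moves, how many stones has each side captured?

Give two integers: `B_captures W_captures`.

Move 1: B@(4,2) -> caps B=0 W=0
Move 2: W@(2,0) -> caps B=0 W=0
Move 3: B@(2,3) -> caps B=0 W=0
Move 4: W@(4,4) -> caps B=0 W=0
Move 5: B@(0,2) -> caps B=0 W=0
Move 6: W@(1,0) -> caps B=0 W=0
Move 7: B@(3,1) -> caps B=0 W=0
Move 8: W@(2,4) -> caps B=0 W=0
Move 9: B@(0,0) -> caps B=0 W=0
Move 10: W@(0,1) -> caps B=0 W=1
Move 11: B@(2,2) -> caps B=0 W=1

Answer: 0 1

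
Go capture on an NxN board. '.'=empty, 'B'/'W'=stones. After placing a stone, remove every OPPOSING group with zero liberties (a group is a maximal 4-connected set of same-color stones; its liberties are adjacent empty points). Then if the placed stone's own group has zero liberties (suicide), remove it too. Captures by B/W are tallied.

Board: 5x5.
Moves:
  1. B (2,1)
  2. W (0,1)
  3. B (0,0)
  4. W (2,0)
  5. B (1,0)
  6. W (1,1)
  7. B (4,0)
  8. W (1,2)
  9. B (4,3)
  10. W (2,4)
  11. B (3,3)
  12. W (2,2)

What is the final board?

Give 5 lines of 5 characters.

Answer: .W...
.WW..
WBW.W
...B.
B..B.

Derivation:
Move 1: B@(2,1) -> caps B=0 W=0
Move 2: W@(0,1) -> caps B=0 W=0
Move 3: B@(0,0) -> caps B=0 W=0
Move 4: W@(2,0) -> caps B=0 W=0
Move 5: B@(1,0) -> caps B=0 W=0
Move 6: W@(1,1) -> caps B=0 W=2
Move 7: B@(4,0) -> caps B=0 W=2
Move 8: W@(1,2) -> caps B=0 W=2
Move 9: B@(4,3) -> caps B=0 W=2
Move 10: W@(2,4) -> caps B=0 W=2
Move 11: B@(3,3) -> caps B=0 W=2
Move 12: W@(2,2) -> caps B=0 W=2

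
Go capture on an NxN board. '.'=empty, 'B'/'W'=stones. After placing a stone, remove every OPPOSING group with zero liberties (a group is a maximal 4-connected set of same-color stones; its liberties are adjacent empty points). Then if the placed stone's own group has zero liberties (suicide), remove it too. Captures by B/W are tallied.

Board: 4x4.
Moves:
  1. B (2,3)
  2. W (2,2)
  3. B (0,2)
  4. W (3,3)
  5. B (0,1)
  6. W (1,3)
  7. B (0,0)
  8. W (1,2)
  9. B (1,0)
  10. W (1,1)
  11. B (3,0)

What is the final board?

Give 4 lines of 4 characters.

Move 1: B@(2,3) -> caps B=0 W=0
Move 2: W@(2,2) -> caps B=0 W=0
Move 3: B@(0,2) -> caps B=0 W=0
Move 4: W@(3,3) -> caps B=0 W=0
Move 5: B@(0,1) -> caps B=0 W=0
Move 6: W@(1,3) -> caps B=0 W=1
Move 7: B@(0,0) -> caps B=0 W=1
Move 8: W@(1,2) -> caps B=0 W=1
Move 9: B@(1,0) -> caps B=0 W=1
Move 10: W@(1,1) -> caps B=0 W=1
Move 11: B@(3,0) -> caps B=0 W=1

Answer: BBB.
BWWW
..W.
B..W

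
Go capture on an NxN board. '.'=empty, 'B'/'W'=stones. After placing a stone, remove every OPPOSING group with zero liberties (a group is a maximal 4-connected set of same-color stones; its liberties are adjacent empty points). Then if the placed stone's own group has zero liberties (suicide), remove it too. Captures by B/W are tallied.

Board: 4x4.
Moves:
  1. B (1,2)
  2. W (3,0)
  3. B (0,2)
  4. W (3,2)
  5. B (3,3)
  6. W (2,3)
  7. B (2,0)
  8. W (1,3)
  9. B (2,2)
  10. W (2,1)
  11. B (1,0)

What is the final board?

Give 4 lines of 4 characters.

Answer: ..B.
B.BW
BWBW
W.W.

Derivation:
Move 1: B@(1,2) -> caps B=0 W=0
Move 2: W@(3,0) -> caps B=0 W=0
Move 3: B@(0,2) -> caps B=0 W=0
Move 4: W@(3,2) -> caps B=0 W=0
Move 5: B@(3,3) -> caps B=0 W=0
Move 6: W@(2,3) -> caps B=0 W=1
Move 7: B@(2,0) -> caps B=0 W=1
Move 8: W@(1,3) -> caps B=0 W=1
Move 9: B@(2,2) -> caps B=0 W=1
Move 10: W@(2,1) -> caps B=0 W=1
Move 11: B@(1,0) -> caps B=0 W=1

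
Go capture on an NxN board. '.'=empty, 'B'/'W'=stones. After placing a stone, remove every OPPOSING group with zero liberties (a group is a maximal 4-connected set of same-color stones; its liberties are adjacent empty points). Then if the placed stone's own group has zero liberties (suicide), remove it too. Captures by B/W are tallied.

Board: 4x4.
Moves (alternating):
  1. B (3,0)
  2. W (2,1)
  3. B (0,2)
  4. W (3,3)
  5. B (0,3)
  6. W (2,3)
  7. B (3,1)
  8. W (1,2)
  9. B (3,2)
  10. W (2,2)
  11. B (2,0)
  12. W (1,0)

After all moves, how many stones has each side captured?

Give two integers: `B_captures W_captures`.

Move 1: B@(3,0) -> caps B=0 W=0
Move 2: W@(2,1) -> caps B=0 W=0
Move 3: B@(0,2) -> caps B=0 W=0
Move 4: W@(3,3) -> caps B=0 W=0
Move 5: B@(0,3) -> caps B=0 W=0
Move 6: W@(2,3) -> caps B=0 W=0
Move 7: B@(3,1) -> caps B=0 W=0
Move 8: W@(1,2) -> caps B=0 W=0
Move 9: B@(3,2) -> caps B=0 W=0
Move 10: W@(2,2) -> caps B=0 W=0
Move 11: B@(2,0) -> caps B=0 W=0
Move 12: W@(1,0) -> caps B=0 W=4

Answer: 0 4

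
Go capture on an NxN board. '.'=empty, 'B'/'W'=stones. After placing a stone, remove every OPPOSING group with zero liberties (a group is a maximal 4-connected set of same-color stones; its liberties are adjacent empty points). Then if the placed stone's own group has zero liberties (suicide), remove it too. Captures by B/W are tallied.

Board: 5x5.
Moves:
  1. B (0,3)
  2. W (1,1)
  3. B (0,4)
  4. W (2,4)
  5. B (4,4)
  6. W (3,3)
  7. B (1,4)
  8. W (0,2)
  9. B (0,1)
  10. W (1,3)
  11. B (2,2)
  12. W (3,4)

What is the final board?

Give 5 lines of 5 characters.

Move 1: B@(0,3) -> caps B=0 W=0
Move 2: W@(1,1) -> caps B=0 W=0
Move 3: B@(0,4) -> caps B=0 W=0
Move 4: W@(2,4) -> caps B=0 W=0
Move 5: B@(4,4) -> caps B=0 W=0
Move 6: W@(3,3) -> caps B=0 W=0
Move 7: B@(1,4) -> caps B=0 W=0
Move 8: W@(0,2) -> caps B=0 W=0
Move 9: B@(0,1) -> caps B=0 W=0
Move 10: W@(1,3) -> caps B=0 W=3
Move 11: B@(2,2) -> caps B=0 W=3
Move 12: W@(3,4) -> caps B=0 W=3

Answer: .BW..
.W.W.
..B.W
...WW
....B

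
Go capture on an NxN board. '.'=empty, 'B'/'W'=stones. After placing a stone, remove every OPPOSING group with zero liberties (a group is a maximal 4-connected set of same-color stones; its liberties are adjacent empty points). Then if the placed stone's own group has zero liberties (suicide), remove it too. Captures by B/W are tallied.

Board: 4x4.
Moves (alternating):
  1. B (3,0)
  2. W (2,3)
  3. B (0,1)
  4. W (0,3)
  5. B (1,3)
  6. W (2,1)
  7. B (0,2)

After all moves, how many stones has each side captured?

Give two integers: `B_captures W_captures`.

Move 1: B@(3,0) -> caps B=0 W=0
Move 2: W@(2,3) -> caps B=0 W=0
Move 3: B@(0,1) -> caps B=0 W=0
Move 4: W@(0,3) -> caps B=0 W=0
Move 5: B@(1,3) -> caps B=0 W=0
Move 6: W@(2,1) -> caps B=0 W=0
Move 7: B@(0,2) -> caps B=1 W=0

Answer: 1 0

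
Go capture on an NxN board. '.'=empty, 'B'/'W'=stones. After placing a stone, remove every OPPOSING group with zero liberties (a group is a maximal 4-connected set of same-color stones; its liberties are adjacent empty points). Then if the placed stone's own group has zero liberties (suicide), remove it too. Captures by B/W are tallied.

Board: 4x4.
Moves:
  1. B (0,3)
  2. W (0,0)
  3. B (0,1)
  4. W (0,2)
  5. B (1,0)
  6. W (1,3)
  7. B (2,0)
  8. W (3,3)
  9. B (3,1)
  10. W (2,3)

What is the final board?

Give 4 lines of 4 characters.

Move 1: B@(0,3) -> caps B=0 W=0
Move 2: W@(0,0) -> caps B=0 W=0
Move 3: B@(0,1) -> caps B=0 W=0
Move 4: W@(0,2) -> caps B=0 W=0
Move 5: B@(1,0) -> caps B=1 W=0
Move 6: W@(1,3) -> caps B=1 W=1
Move 7: B@(2,0) -> caps B=1 W=1
Move 8: W@(3,3) -> caps B=1 W=1
Move 9: B@(3,1) -> caps B=1 W=1
Move 10: W@(2,3) -> caps B=1 W=1

Answer: .BW.
B..W
B..W
.B.W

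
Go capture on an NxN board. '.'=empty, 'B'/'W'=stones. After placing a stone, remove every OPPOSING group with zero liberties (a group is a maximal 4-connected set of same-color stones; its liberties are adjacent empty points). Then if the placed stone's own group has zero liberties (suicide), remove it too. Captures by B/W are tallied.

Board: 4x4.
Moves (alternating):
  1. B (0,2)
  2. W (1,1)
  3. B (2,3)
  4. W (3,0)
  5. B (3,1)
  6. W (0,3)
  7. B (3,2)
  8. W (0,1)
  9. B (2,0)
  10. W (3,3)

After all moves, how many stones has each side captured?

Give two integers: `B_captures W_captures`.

Move 1: B@(0,2) -> caps B=0 W=0
Move 2: W@(1,1) -> caps B=0 W=0
Move 3: B@(2,3) -> caps B=0 W=0
Move 4: W@(3,0) -> caps B=0 W=0
Move 5: B@(3,1) -> caps B=0 W=0
Move 6: W@(0,3) -> caps B=0 W=0
Move 7: B@(3,2) -> caps B=0 W=0
Move 8: W@(0,1) -> caps B=0 W=0
Move 9: B@(2,0) -> caps B=1 W=0
Move 10: W@(3,3) -> caps B=1 W=0

Answer: 1 0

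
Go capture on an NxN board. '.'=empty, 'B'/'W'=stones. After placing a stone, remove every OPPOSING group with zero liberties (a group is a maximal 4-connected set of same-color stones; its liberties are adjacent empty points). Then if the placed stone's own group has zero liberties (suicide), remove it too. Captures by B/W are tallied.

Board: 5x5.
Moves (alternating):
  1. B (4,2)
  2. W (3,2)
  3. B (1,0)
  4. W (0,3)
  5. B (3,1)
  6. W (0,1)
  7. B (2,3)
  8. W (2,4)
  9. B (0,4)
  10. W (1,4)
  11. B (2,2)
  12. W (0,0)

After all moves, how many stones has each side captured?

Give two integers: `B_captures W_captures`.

Move 1: B@(4,2) -> caps B=0 W=0
Move 2: W@(3,2) -> caps B=0 W=0
Move 3: B@(1,0) -> caps B=0 W=0
Move 4: W@(0,3) -> caps B=0 W=0
Move 5: B@(3,1) -> caps B=0 W=0
Move 6: W@(0,1) -> caps B=0 W=0
Move 7: B@(2,3) -> caps B=0 W=0
Move 8: W@(2,4) -> caps B=0 W=0
Move 9: B@(0,4) -> caps B=0 W=0
Move 10: W@(1,4) -> caps B=0 W=1
Move 11: B@(2,2) -> caps B=0 W=1
Move 12: W@(0,0) -> caps B=0 W=1

Answer: 0 1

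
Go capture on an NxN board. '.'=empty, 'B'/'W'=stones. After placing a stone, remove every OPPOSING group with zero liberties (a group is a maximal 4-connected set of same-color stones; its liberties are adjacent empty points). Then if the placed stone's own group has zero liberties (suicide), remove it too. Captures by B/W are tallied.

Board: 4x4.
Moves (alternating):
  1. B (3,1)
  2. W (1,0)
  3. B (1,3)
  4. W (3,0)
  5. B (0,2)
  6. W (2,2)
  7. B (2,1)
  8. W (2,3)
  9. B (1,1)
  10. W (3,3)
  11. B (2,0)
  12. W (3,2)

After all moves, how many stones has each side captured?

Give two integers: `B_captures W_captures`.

Move 1: B@(3,1) -> caps B=0 W=0
Move 2: W@(1,0) -> caps B=0 W=0
Move 3: B@(1,3) -> caps B=0 W=0
Move 4: W@(3,0) -> caps B=0 W=0
Move 5: B@(0,2) -> caps B=0 W=0
Move 6: W@(2,2) -> caps B=0 W=0
Move 7: B@(2,1) -> caps B=0 W=0
Move 8: W@(2,3) -> caps B=0 W=0
Move 9: B@(1,1) -> caps B=0 W=0
Move 10: W@(3,3) -> caps B=0 W=0
Move 11: B@(2,0) -> caps B=1 W=0
Move 12: W@(3,2) -> caps B=1 W=0

Answer: 1 0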